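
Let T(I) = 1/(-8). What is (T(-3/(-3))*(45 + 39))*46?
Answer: -483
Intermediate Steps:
T(I) = -⅛
(T(-3/(-3))*(45 + 39))*46 = -(45 + 39)/8*46 = -⅛*84*46 = -21/2*46 = -483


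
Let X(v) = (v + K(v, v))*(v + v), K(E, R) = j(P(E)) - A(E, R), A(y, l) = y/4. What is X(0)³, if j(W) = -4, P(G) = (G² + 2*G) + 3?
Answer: 0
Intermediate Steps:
P(G) = 3 + G² + 2*G
A(y, l) = y/4 (A(y, l) = y*(¼) = y/4)
K(E, R) = -4 - E/4
X(v) = 2*v*(-4 + 3*v/4) (X(v) = (v + (-4 - v/4))*(v + v) = (-4 + 3*v/4)*(2*v) = 2*v*(-4 + 3*v/4))
X(0)³ = ((½)*0*(-16 + 3*0))³ = ((½)*0*(-16 + 0))³ = ((½)*0*(-16))³ = 0³ = 0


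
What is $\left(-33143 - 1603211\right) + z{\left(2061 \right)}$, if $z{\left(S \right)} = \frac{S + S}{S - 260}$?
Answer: $- \frac{2947069432}{1801} \approx -1.6364 \cdot 10^{6}$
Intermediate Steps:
$z{\left(S \right)} = \frac{2 S}{-260 + S}$
$\left(-33143 - 1603211\right) + z{\left(2061 \right)} = \left(-33143 - 1603211\right) + 2 \cdot 2061 \frac{1}{-260 + 2061} = -1636354 + 2 \cdot 2061 \cdot \frac{1}{1801} = -1636354 + \frac{4122}{1801} = - \frac{2947069432}{1801}$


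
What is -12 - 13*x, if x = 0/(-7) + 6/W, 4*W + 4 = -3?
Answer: 228/7 ≈ 32.571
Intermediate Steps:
W = -7/4 (W = -1 + (1/4)*(-3) = -1 - 3/4 = -7/4 ≈ -1.7500)
x = -24/7 (x = 0/(-7) + 6/(-7/4) = 0*(-1/7) + 6*(-4/7) = 0 - 24/7 = -24/7 ≈ -3.4286)
-12 - 13*x = -12 - 13*(-24/7) = -12 + 312/7 = 228/7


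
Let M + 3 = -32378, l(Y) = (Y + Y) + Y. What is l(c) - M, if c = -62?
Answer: 32195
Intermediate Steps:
l(Y) = 3*Y (l(Y) = 2*Y + Y = 3*Y)
M = -32381 (M = -3 - 32378 = -32381)
l(c) - M = 3*(-62) - 1*(-32381) = -186 + 32381 = 32195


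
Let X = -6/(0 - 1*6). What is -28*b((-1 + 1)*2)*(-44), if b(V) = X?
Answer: 1232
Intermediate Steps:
X = 1 (X = -6/(0 - 6) = -6/(-6) = -6*(-⅙) = 1)
b(V) = 1
-28*b((-1 + 1)*2)*(-44) = -28*1*(-44) = -28*(-44) = 1232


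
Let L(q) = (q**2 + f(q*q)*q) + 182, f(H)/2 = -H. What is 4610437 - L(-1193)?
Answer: -3392685108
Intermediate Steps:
f(H) = -2*H (f(H) = 2*(-H) = -2*H)
L(q) = 182 + q**2 - 2*q**3 (L(q) = (q**2 + (-2*q*q)*q) + 182 = (q**2 + (-2*q**2)*q) + 182 = (q**2 - 2*q**3) + 182 = 182 + q**2 - 2*q**3)
4610437 - L(-1193) = 4610437 - (182 + (-1193)**2 - 2*(-1193)**3) = 4610437 - (182 + 1423249 - 2*(-1697936057)) = 4610437 - (182 + 1423249 + 3395872114) = 4610437 - 1*3397295545 = 4610437 - 3397295545 = -3392685108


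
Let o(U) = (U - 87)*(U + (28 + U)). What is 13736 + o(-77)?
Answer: 34400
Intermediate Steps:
o(U) = (-87 + U)*(28 + 2*U)
13736 + o(-77) = 13736 + (-2436 - 146*(-77) + 2*(-77)**2) = 13736 + (-2436 + 11242 + 2*5929) = 13736 + (-2436 + 11242 + 11858) = 13736 + 20664 = 34400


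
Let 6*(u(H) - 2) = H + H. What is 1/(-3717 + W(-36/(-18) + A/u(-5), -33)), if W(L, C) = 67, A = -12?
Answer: -1/3650 ≈ -0.00027397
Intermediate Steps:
u(H) = 2 + H/3 (u(H) = 2 + (H + H)/6 = 2 + (2*H)/6 = 2 + H/3)
1/(-3717 + W(-36/(-18) + A/u(-5), -33)) = 1/(-3717 + 67) = 1/(-3650) = -1/3650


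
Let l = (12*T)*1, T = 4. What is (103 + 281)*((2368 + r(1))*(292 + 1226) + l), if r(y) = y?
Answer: 1380936960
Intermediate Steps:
l = 48 (l = (12*4)*1 = 48*1 = 48)
(103 + 281)*((2368 + r(1))*(292 + 1226) + l) = (103 + 281)*((2368 + 1)*(292 + 1226) + 48) = 384*(2369*1518 + 48) = 384*(3596142 + 48) = 384*3596190 = 1380936960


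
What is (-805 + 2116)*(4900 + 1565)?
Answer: 8475615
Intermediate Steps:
(-805 + 2116)*(4900 + 1565) = 1311*6465 = 8475615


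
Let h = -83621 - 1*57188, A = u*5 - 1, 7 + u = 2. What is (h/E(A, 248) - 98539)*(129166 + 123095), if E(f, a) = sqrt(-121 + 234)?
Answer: -24857546679 - 35520619149*sqrt(113)/113 ≈ -2.8199e+10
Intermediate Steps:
u = -5 (u = -7 + 2 = -5)
A = -26 (A = -5*5 - 1 = -25 - 1 = -26)
E(f, a) = sqrt(113)
h = -140809 (h = -83621 - 57188 = -140809)
(h/E(A, 248) - 98539)*(129166 + 123095) = (-140809*sqrt(113)/113 - 98539)*(129166 + 123095) = (-140809*sqrt(113)/113 - 98539)*252261 = (-98539 - 140809*sqrt(113)/113)*252261 = -24857546679 - 35520619149*sqrt(113)/113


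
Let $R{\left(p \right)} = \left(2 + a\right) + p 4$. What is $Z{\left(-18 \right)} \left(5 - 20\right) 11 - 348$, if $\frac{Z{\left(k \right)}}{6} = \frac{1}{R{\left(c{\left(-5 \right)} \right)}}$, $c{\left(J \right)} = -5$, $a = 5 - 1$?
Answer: $- \frac{1941}{7} \approx -277.29$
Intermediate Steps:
$a = 4$
$R{\left(p \right)} = 6 + 4 p$ ($R{\left(p \right)} = \left(2 + 4\right) + p 4 = 6 + 4 p$)
$Z{\left(k \right)} = - \frac{3}{7}$ ($Z{\left(k \right)} = \frac{6}{6 + 4 \left(-5\right)} = \frac{6}{6 - 20} = \frac{6}{-14} = 6 \left(- \frac{1}{14}\right) = - \frac{3}{7}$)
$Z{\left(-18 \right)} \left(5 - 20\right) 11 - 348 = - \frac{3 \left(5 - 20\right) 11}{7} - 348 = - \frac{3 \left(\left(-15\right) 11\right)}{7} - 348 = \left(- \frac{3}{7}\right) \left(-165\right) - 348 = \frac{495}{7} - 348 = - \frac{1941}{7}$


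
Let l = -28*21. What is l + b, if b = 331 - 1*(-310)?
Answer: 53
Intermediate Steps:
b = 641 (b = 331 + 310 = 641)
l = -588
l + b = -588 + 641 = 53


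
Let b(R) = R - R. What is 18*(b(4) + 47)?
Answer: 846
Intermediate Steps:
b(R) = 0
18*(b(4) + 47) = 18*(0 + 47) = 18*47 = 846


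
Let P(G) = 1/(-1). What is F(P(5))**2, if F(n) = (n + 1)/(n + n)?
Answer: 0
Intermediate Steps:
P(G) = -1
F(n) = (1 + n)/(2*n) (F(n) = (1 + n)/((2*n)) = (1 + n)*(1/(2*n)) = (1 + n)/(2*n))
F(P(5))**2 = ((1/2)*(1 - 1)/(-1))**2 = ((1/2)*(-1)*0)**2 = 0**2 = 0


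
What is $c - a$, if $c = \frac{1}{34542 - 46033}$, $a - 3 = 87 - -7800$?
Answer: $- \frac{90663991}{11491} \approx -7890.0$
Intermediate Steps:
$a = 7890$ ($a = 3 + \left(87 - -7800\right) = 3 + \left(87 + 7800\right) = 3 + 7887 = 7890$)
$c = - \frac{1}{11491}$ ($c = \frac{1}{-11491} = - \frac{1}{11491} \approx -8.7025 \cdot 10^{-5}$)
$c - a = - \frac{1}{11491} - 7890 = - \frac{90663991}{11491}$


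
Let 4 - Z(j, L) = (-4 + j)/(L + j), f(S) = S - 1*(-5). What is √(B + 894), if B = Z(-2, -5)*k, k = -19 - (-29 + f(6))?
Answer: 2*√10913/7 ≈ 29.847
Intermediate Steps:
f(S) = 5 + S (f(S) = S + 5 = 5 + S)
Z(j, L) = 4 - (-4 + j)/(L + j)
k = -1 (k = -19 - (-29 + (5 + 6)) = -19 - (-29 + 11) = -19 - 1*(-18) = -19 + 18 = -1)
B = -22/7 (B = ((4 + 3*(-2) + 4*(-5))/(-5 - 2))*(-1) = ((4 - 6 - 20)/(-7))*(-1) = -⅐*(-22)*(-1) = (22/7)*(-1) = -22/7 ≈ -3.1429)
√(B + 894) = √(-22/7 + 894) = √(6236/7) = 2*√10913/7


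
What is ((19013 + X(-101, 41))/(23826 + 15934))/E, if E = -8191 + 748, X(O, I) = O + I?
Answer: -18953/295933680 ≈ -6.4045e-5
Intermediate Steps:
X(O, I) = I + O
E = -7443
((19013 + X(-101, 41))/(23826 + 15934))/E = ((19013 + (41 - 101))/(23826 + 15934))/(-7443) = ((19013 - 60)/39760)*(-1/7443) = (18953*(1/39760))*(-1/7443) = (18953/39760)*(-1/7443) = -18953/295933680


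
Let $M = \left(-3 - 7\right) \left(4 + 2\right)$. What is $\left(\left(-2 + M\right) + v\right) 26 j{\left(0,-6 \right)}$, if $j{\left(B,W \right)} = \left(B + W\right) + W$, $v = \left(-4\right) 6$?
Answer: $26832$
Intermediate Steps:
$v = -24$
$M = -60$ ($M = \left(-10\right) 6 = -60$)
$j{\left(B,W \right)} = B + 2 W$
$\left(\left(-2 + M\right) + v\right) 26 j{\left(0,-6 \right)} = \left(\left(-2 - 60\right) - 24\right) 26 \left(0 + 2 \left(-6\right)\right) = \left(-62 - 24\right) 26 \left(0 - 12\right) = \left(-86\right) 26 \left(-12\right) = \left(-2236\right) \left(-12\right) = 26832$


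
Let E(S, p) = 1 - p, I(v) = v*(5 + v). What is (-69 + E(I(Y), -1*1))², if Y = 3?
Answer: 4489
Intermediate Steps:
(-69 + E(I(Y), -1*1))² = (-69 + (1 - (-1)))² = (-69 + (1 - 1*(-1)))² = (-69 + (1 + 1))² = (-69 + 2)² = (-67)² = 4489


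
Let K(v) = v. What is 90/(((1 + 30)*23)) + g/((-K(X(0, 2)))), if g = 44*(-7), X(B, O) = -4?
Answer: -54811/713 ≈ -76.874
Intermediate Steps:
g = -308
90/(((1 + 30)*23)) + g/((-K(X(0, 2)))) = 90/(((1 + 30)*23)) - 308/((-1*(-4))) = 90/((31*23)) - 308/4 = 90/713 - 308*¼ = 90*(1/713) - 77 = 90/713 - 77 = -54811/713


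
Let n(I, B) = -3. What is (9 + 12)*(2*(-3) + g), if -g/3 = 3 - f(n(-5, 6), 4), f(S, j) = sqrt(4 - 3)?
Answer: -252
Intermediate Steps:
f(S, j) = 1 (f(S, j) = sqrt(1) = 1)
g = -6 (g = -3*(3 - 1*1) = -3*(3 - 1) = -3*2 = -6)
(9 + 12)*(2*(-3) + g) = (9 + 12)*(2*(-3) - 6) = 21*(-6 - 6) = 21*(-12) = -252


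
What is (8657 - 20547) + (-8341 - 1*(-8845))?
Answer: -11386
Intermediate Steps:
(8657 - 20547) + (-8341 - 1*(-8845)) = -11890 + (-8341 + 8845) = -11890 + 504 = -11386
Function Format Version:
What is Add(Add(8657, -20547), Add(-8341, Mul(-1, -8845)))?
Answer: -11386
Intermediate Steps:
Add(Add(8657, -20547), Add(-8341, Mul(-1, -8845))) = Add(-11890, Add(-8341, 8845)) = Add(-11890, 504) = -11386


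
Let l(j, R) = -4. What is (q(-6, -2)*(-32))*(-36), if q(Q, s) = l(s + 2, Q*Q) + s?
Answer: -6912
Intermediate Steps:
q(Q, s) = -4 + s
(q(-6, -2)*(-32))*(-36) = ((-4 - 2)*(-32))*(-36) = -6*(-32)*(-36) = 192*(-36) = -6912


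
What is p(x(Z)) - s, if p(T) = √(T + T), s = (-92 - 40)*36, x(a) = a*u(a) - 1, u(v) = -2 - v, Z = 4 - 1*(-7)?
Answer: 4752 + 12*I*√2 ≈ 4752.0 + 16.971*I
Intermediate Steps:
Z = 11 (Z = 4 + 7 = 11)
x(a) = -1 + a*(-2 - a) (x(a) = a*(-2 - a) - 1 = -1 + a*(-2 - a))
s = -4752 (s = -132*36 = -4752)
p(T) = √2*√T (p(T) = √(2*T) = √2*√T)
p(x(Z)) - s = √2*√(-1 - 1*11*(2 + 11)) - 1*(-4752) = √2*√(-1 - 1*11*13) + 4752 = √2*√(-1 - 143) + 4752 = √2*√(-144) + 4752 = √2*(12*I) + 4752 = 12*I*√2 + 4752 = 4752 + 12*I*√2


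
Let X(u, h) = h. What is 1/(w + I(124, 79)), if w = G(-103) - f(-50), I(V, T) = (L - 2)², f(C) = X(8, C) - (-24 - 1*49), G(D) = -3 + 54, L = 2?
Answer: 1/28 ≈ 0.035714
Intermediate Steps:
G(D) = 51
f(C) = 73 + C (f(C) = C - (-24 - 1*49) = C - (-24 - 49) = C - 1*(-73) = C + 73 = 73 + C)
I(V, T) = 0 (I(V, T) = (2 - 2)² = 0² = 0)
w = 28 (w = 51 - (73 - 50) = 51 - 1*23 = 51 - 23 = 28)
1/(w + I(124, 79)) = 1/(28 + 0) = 1/28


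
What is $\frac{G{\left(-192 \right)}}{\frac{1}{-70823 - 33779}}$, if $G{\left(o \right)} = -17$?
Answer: $1778234$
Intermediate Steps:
$\frac{G{\left(-192 \right)}}{\frac{1}{-70823 - 33779}} = - \frac{17}{\frac{1}{-70823 - 33779}} = - \frac{17}{\frac{1}{-104602}} = - \frac{17}{- \frac{1}{104602}} = \left(-17\right) \left(-104602\right) = 1778234$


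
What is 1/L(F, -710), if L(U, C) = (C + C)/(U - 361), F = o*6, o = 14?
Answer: 277/1420 ≈ 0.19507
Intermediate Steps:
F = 84 (F = 14*6 = 84)
L(U, C) = 2*C/(-361 + U) (L(U, C) = (2*C)/(-361 + U) = 2*C/(-361 + U))
1/L(F, -710) = 1/(2*(-710)/(-361 + 84)) = 1/(2*(-710)/(-277)) = 1/(2*(-710)*(-1/277)) = 1/(1420/277) = 277/1420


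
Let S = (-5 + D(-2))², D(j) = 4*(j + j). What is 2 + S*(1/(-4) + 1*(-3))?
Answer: -5725/4 ≈ -1431.3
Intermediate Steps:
D(j) = 8*j (D(j) = 4*(2*j) = 8*j)
S = 441 (S = (-5 + 8*(-2))² = (-5 - 16)² = (-21)² = 441)
2 + S*(1/(-4) + 1*(-3)) = 2 + 441*(1/(-4) + 1*(-3)) = 2 + 441*(1*(-¼) - 3) = 2 + 441*(-¼ - 3) = 2 + 441*(-13/4) = 2 - 5733/4 = -5725/4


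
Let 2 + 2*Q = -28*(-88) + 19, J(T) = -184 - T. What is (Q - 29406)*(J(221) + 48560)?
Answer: -2712619305/2 ≈ -1.3563e+9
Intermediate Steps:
Q = 2481/2 (Q = -1 + (-28*(-88) + 19)/2 = -1 + (2464 + 19)/2 = -1 + (½)*2483 = -1 + 2483/2 = 2481/2 ≈ 1240.5)
(Q - 29406)*(J(221) + 48560) = (2481/2 - 29406)*((-184 - 1*221) + 48560) = -56331*((-184 - 221) + 48560)/2 = -56331*(-405 + 48560)/2 = -56331/2*48155 = -2712619305/2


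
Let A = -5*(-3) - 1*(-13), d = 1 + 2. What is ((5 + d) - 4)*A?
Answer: 112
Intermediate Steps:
d = 3
A = 28 (A = 15 + 13 = 28)
((5 + d) - 4)*A = ((5 + 3) - 4)*28 = (8 - 4)*28 = 4*28 = 112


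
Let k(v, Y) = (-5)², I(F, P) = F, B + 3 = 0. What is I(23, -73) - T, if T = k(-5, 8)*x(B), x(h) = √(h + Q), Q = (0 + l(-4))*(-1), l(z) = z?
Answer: -2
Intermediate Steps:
B = -3 (B = -3 + 0 = -3)
Q = 4 (Q = (0 - 4)*(-1) = -4*(-1) = 4)
x(h) = √(4 + h) (x(h) = √(h + 4) = √(4 + h))
k(v, Y) = 25
T = 25 (T = 25*√(4 - 3) = 25*√1 = 25*1 = 25)
I(23, -73) - T = 23 - 1*25 = 23 - 25 = -2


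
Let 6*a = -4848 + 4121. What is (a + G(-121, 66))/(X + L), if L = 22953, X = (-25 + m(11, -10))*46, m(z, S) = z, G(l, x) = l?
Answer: -1453/133854 ≈ -0.010855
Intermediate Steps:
a = -727/6 (a = (-4848 + 4121)/6 = (⅙)*(-727) = -727/6 ≈ -121.17)
X = -644 (X = (-25 + 11)*46 = -14*46 = -644)
(a + G(-121, 66))/(X + L) = (-727/6 - 121)/(-644 + 22953) = -1453/6/22309 = -1453/6*1/22309 = -1453/133854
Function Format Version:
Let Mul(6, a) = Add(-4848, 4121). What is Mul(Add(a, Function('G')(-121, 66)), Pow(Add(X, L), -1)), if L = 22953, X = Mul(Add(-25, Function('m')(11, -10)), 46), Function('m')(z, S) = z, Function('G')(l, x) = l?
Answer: Rational(-1453, 133854) ≈ -0.010855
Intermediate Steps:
a = Rational(-727, 6) (a = Mul(Rational(1, 6), Add(-4848, 4121)) = Mul(Rational(1, 6), -727) = Rational(-727, 6) ≈ -121.17)
X = -644 (X = Mul(Add(-25, 11), 46) = Mul(-14, 46) = -644)
Mul(Add(a, Function('G')(-121, 66)), Pow(Add(X, L), -1)) = Mul(Add(Rational(-727, 6), -121), Pow(Add(-644, 22953), -1)) = Mul(Rational(-1453, 6), Pow(22309, -1)) = Mul(Rational(-1453, 6), Rational(1, 22309)) = Rational(-1453, 133854)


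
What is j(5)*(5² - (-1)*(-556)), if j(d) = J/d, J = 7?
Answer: -3717/5 ≈ -743.40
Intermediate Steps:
j(d) = 7/d
j(5)*(5² - (-1)*(-556)) = (7/5)*(5² - (-1)*(-556)) = (7*(⅕))*(25 - 1*556) = 7*(25 - 556)/5 = (7/5)*(-531) = -3717/5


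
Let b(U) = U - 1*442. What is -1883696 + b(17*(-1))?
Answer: -1884155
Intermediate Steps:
b(U) = -442 + U (b(U) = U - 442 = -442 + U)
-1883696 + b(17*(-1)) = -1883696 + (-442 + 17*(-1)) = -1883696 + (-442 - 17) = -1883696 - 459 = -1884155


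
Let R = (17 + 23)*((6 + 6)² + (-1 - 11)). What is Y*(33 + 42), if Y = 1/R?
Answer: 5/352 ≈ 0.014205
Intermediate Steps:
R = 5280 (R = 40*(12² - 12) = 40*(144 - 12) = 40*132 = 5280)
Y = 1/5280 ≈ 0.00018939
Y*(33 + 42) = (33 + 42)/5280 = (1/5280)*75 = 5/352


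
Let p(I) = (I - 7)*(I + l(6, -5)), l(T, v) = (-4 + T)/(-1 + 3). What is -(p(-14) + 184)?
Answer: -457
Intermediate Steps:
l(T, v) = -2 + T/2 (l(T, v) = (-4 + T)/2 = (-4 + T)*(1/2) = -2 + T/2)
p(I) = (1 + I)*(-7 + I) (p(I) = (I - 7)*(I + (-2 + (1/2)*6)) = (-7 + I)*(I + (-2 + 3)) = (-7 + I)*(I + 1) = (-7 + I)*(1 + I) = (1 + I)*(-7 + I))
-(p(-14) + 184) = -((-7 + (-14)**2 - 6*(-14)) + 184) = -((-7 + 196 + 84) + 184) = -(273 + 184) = -1*457 = -457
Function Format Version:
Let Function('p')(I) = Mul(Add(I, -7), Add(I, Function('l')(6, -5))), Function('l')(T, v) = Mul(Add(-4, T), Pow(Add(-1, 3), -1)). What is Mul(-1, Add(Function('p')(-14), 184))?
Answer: -457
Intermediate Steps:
Function('l')(T, v) = Add(-2, Mul(Rational(1, 2), T)) (Function('l')(T, v) = Mul(Add(-4, T), Pow(2, -1)) = Mul(Add(-4, T), Rational(1, 2)) = Add(-2, Mul(Rational(1, 2), T)))
Function('p')(I) = Mul(Add(1, I), Add(-7, I)) (Function('p')(I) = Mul(Add(I, -7), Add(I, Add(-2, Mul(Rational(1, 2), 6)))) = Mul(Add(-7, I), Add(I, Add(-2, 3))) = Mul(Add(-7, I), Add(I, 1)) = Mul(Add(-7, I), Add(1, I)) = Mul(Add(1, I), Add(-7, I)))
Mul(-1, Add(Function('p')(-14), 184)) = Mul(-1, Add(Add(-7, Pow(-14, 2), Mul(-6, -14)), 184)) = Mul(-1, Add(Add(-7, 196, 84), 184)) = Mul(-1, Add(273, 184)) = Mul(-1, 457) = -457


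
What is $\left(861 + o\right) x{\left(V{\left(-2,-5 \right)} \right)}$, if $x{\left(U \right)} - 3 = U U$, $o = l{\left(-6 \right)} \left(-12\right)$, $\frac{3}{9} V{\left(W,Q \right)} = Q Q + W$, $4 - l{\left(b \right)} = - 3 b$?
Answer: $4902156$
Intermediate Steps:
$l{\left(b \right)} = 4 + 3 b$ ($l{\left(b \right)} = 4 - - 3 b = 4 + 3 b$)
$V{\left(W,Q \right)} = 3 W + 3 Q^{2}$ ($V{\left(W,Q \right)} = 3 \left(Q Q + W\right) = 3 \left(Q^{2} + W\right) = 3 \left(W + Q^{2}\right) = 3 W + 3 Q^{2}$)
$o = 168$ ($o = \left(4 + 3 \left(-6\right)\right) \left(-12\right) = \left(4 - 18\right) \left(-12\right) = \left(-14\right) \left(-12\right) = 168$)
$x{\left(U \right)} = 3 + U^{2}$ ($x{\left(U \right)} = 3 + U U = 3 + U^{2}$)
$\left(861 + o\right) x{\left(V{\left(-2,-5 \right)} \right)} = \left(861 + 168\right) \left(3 + \left(3 \left(-2\right) + 3 \left(-5\right)^{2}\right)^{2}\right) = 1029 \left(3 + \left(-6 + 3 \cdot 25\right)^{2}\right) = 1029 \left(3 + \left(-6 + 75\right)^{2}\right) = 1029 \left(3 + 69^{2}\right) = 1029 \left(3 + 4761\right) = 1029 \cdot 4764 = 4902156$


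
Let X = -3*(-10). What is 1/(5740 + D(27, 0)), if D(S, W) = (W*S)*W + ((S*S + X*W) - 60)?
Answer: 1/6409 ≈ 0.00015603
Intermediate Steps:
X = 30
D(S, W) = -60 + S² + 30*W + S*W² (D(S, W) = (W*S)*W + ((S*S + 30*W) - 60) = (S*W)*W + ((S² + 30*W) - 60) = S*W² + (-60 + S² + 30*W) = -60 + S² + 30*W + S*W²)
1/(5740 + D(27, 0)) = 1/(5740 + (-60 + 27² + 30*0 + 27*0²)) = 1/(5740 + (-60 + 729 + 0 + 27*0)) = 1/(5740 + (-60 + 729 + 0 + 0)) = 1/(5740 + 669) = 1/6409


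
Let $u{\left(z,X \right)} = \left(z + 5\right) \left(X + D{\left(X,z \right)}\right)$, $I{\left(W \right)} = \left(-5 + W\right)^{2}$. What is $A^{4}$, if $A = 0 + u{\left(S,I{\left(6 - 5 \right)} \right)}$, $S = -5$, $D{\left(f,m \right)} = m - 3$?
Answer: $0$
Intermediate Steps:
$D{\left(f,m \right)} = -3 + m$ ($D{\left(f,m \right)} = m - 3 = -3 + m$)
$u{\left(z,X \right)} = \left(5 + z\right) \left(-3 + X + z\right)$ ($u{\left(z,X \right)} = \left(z + 5\right) \left(X + \left(-3 + z\right)\right) = \left(5 + z\right) \left(-3 + X + z\right)$)
$A = 0$ ($A = 0 + \left(-15 + \left(-5\right)^{2} + 2 \left(-5\right) + 5 \left(-5 + \left(6 - 5\right)\right)^{2} + \left(-5 + \left(6 - 5\right)\right)^{2} \left(-5\right)\right) = 0 + \left(-15 + 25 - 10 + 5 \left(-5 + \left(6 - 5\right)\right)^{2} + \left(-5 + \left(6 - 5\right)\right)^{2} \left(-5\right)\right) = 0 + \left(-15 + 25 - 10 + 5 \left(-5 + 1\right)^{2} + \left(-5 + 1\right)^{2} \left(-5\right)\right) = 0 + \left(-15 + 25 - 10 + 5 \left(-4\right)^{2} + \left(-4\right)^{2} \left(-5\right)\right) = 0 + \left(-15 + 25 - 10 + 5 \cdot 16 + 16 \left(-5\right)\right) = 0 - 0 = 0 + 0 = 0$)
$A^{4} = 0^{4} = 0$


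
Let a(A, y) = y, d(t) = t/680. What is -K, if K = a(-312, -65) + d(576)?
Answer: 5453/85 ≈ 64.153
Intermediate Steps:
d(t) = t/680 (d(t) = t*(1/680) = t/680)
K = -5453/85 (K = -65 + (1/680)*576 = -65 + 72/85 = -5453/85 ≈ -64.153)
-K = -1*(-5453/85) = 5453/85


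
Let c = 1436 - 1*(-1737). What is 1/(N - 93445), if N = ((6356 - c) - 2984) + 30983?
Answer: -1/62263 ≈ -1.6061e-5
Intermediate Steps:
c = 3173 (c = 1436 + 1737 = 3173)
N = 31182 (N = ((6356 - 1*3173) - 2984) + 30983 = ((6356 - 3173) - 2984) + 30983 = (3183 - 2984) + 30983 = 199 + 30983 = 31182)
1/(N - 93445) = 1/(31182 - 93445) = 1/(-62263) = -1/62263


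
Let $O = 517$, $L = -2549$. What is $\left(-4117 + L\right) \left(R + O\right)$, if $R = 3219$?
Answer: $-24904176$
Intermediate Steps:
$\left(-4117 + L\right) \left(R + O\right) = \left(-4117 - 2549\right) \left(3219 + 517\right) = \left(-6666\right) 3736 = -24904176$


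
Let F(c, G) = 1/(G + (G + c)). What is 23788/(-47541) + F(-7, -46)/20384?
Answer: -1230887491/2459961504 ≈ -0.50037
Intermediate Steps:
F(c, G) = 1/(c + 2*G)
23788/(-47541) + F(-7, -46)/20384 = 23788/(-47541) + 1/((-7 + 2*(-46))*20384) = 23788*(-1/47541) + (1/20384)/(-7 - 92) = -23788/47541 + (1/20384)/(-99) = -23788/47541 - 1/99*1/20384 = -23788/47541 - 1/2018016 = -1230887491/2459961504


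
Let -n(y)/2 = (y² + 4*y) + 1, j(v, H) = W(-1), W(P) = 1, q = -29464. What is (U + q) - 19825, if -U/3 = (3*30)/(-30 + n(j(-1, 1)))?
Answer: -344978/7 ≈ -49283.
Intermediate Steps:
j(v, H) = 1
n(y) = -2 - 8*y - 2*y² (n(y) = -2*((y² + 4*y) + 1) = -2*(1 + y² + 4*y) = -2 - 8*y - 2*y²)
U = 45/7 (U = -3*3*30/(-30 + (-2 - 8*1 - 2*1²)) = -270/(-30 + (-2 - 8 - 2*1)) = -270/(-30 + (-2 - 8 - 2)) = -270/(-30 - 12) = -270/(-42) = -270*(-1)/42 = -3*(-15/7) = 45/7 ≈ 6.4286)
(U + q) - 19825 = (45/7 - 29464) - 19825 = -206203/7 - 19825 = -344978/7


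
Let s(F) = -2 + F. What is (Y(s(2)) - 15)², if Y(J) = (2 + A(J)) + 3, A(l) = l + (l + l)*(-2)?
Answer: 100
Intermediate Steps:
A(l) = -3*l (A(l) = l + (2*l)*(-2) = l - 4*l = -3*l)
Y(J) = 5 - 3*J (Y(J) = (2 - 3*J) + 3 = 5 - 3*J)
(Y(s(2)) - 15)² = ((5 - 3*(-2 + 2)) - 15)² = ((5 - 3*0) - 15)² = ((5 + 0) - 15)² = (5 - 15)² = (-10)² = 100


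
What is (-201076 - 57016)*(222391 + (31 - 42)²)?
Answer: -57428567104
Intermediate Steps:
(-201076 - 57016)*(222391 + (31 - 42)²) = -258092*(222391 + (-11)²) = -258092*(222391 + 121) = -258092*222512 = -57428567104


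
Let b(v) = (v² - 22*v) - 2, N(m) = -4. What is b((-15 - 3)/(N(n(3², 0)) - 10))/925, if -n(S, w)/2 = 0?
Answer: -1403/45325 ≈ -0.030954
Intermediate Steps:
n(S, w) = 0 (n(S, w) = -2*0 = 0)
b(v) = -2 + v² - 22*v
b((-15 - 3)/(N(n(3², 0)) - 10))/925 = (-2 + ((-15 - 3)/(-4 - 10))² - 22*(-15 - 3)/(-4 - 10))/925 = (-2 + (-18/(-14))² - (-396)/(-14))*(1/925) = (-2 + (-18*(-1/14))² - (-396)*(-1)/14)*(1/925) = (-2 + (9/7)² - 22*9/7)*(1/925) = (-2 + 81/49 - 198/7)*(1/925) = -1403/49*1/925 = -1403/45325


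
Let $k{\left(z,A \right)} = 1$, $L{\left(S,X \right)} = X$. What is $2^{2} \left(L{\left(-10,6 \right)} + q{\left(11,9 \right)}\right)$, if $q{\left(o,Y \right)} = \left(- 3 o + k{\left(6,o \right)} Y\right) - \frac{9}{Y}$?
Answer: $-76$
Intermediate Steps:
$q{\left(o,Y \right)} = Y - \frac{9}{Y} - 3 o$ ($q{\left(o,Y \right)} = \left(- 3 o + 1 Y\right) - \frac{9}{Y} = \left(- 3 o + Y\right) - \frac{9}{Y} = \left(Y - 3 o\right) - \frac{9}{Y} = Y - \frac{9}{Y} - 3 o$)
$2^{2} \left(L{\left(-10,6 \right)} + q{\left(11,9 \right)}\right) = 2^{2} \left(6 - \left(24 + 1\right)\right) = 4 \left(6 - 25\right) = 4 \left(-19\right) = -76$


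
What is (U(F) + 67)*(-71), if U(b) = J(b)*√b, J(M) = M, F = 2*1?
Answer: -4757 - 142*√2 ≈ -4957.8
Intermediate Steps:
F = 2
U(b) = b^(3/2) (U(b) = b*√b = b^(3/2))
(U(F) + 67)*(-71) = (2^(3/2) + 67)*(-71) = (2*√2 + 67)*(-71) = (67 + 2*√2)*(-71) = -4757 - 142*√2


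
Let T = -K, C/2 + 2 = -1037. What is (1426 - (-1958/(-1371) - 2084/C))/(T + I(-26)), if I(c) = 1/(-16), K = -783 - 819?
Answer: 32445277600/36510564939 ≈ 0.88865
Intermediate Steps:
K = -1602
C = -2078 (C = -4 + 2*(-1037) = -4 - 2074 = -2078)
T = 1602 (T = -1*(-1602) = 1602)
I(c) = -1/16
(1426 - (-1958/(-1371) - 2084/C))/(T + I(-26)) = (1426 - (-1958/(-1371) - 2084/(-2078)))/(1602 - 1/16) = (1426 - (-1958*(-1/1371) - 2084*(-1/2078)))/(25631/16) = (1426 - (1958/1371 + 1042/1039))*(16/25631) = (1426 - 1*3462944/1424469)*(16/25631) = (1426 - 3462944/1424469)*(16/25631) = (2027829850/1424469)*(16/25631) = 32445277600/36510564939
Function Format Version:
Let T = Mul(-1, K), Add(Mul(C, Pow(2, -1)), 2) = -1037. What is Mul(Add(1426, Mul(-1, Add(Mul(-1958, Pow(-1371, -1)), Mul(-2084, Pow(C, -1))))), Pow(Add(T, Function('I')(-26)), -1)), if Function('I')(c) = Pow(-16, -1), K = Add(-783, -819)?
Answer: Rational(32445277600, 36510564939) ≈ 0.88865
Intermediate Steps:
K = -1602
C = -2078 (C = Add(-4, Mul(2, -1037)) = Add(-4, -2074) = -2078)
T = 1602 (T = Mul(-1, -1602) = 1602)
Function('I')(c) = Rational(-1, 16)
Mul(Add(1426, Mul(-1, Add(Mul(-1958, Pow(-1371, -1)), Mul(-2084, Pow(C, -1))))), Pow(Add(T, Function('I')(-26)), -1)) = Mul(Add(1426, Mul(-1, Add(Mul(-1958, Pow(-1371, -1)), Mul(-2084, Pow(-2078, -1))))), Pow(Add(1602, Rational(-1, 16)), -1)) = Mul(Add(1426, Mul(-1, Add(Mul(-1958, Rational(-1, 1371)), Mul(-2084, Rational(-1, 2078))))), Pow(Rational(25631, 16), -1)) = Mul(Add(1426, Mul(-1, Add(Rational(1958, 1371), Rational(1042, 1039)))), Rational(16, 25631)) = Mul(Add(1426, Mul(-1, Rational(3462944, 1424469))), Rational(16, 25631)) = Mul(Add(1426, Rational(-3462944, 1424469)), Rational(16, 25631)) = Mul(Rational(2027829850, 1424469), Rational(16, 25631)) = Rational(32445277600, 36510564939)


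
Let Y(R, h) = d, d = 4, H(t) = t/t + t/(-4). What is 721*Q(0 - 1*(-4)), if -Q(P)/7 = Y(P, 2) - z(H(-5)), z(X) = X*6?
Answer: 95893/2 ≈ 47947.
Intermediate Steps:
H(t) = 1 - t/4 (H(t) = 1 + t*(-¼) = 1 - t/4)
Y(R, h) = 4
z(X) = 6*X
Q(P) = 133/2 (Q(P) = -7*(4 - 6*(1 - ¼*(-5))) = -7*(4 - 6*(1 + 5/4)) = -7*(4 - 6*9/4) = -7*(4 - 1*27/2) = -7*(4 - 27/2) = -7*(-19/2) = 133/2)
721*Q(0 - 1*(-4)) = 721*(133/2) = 95893/2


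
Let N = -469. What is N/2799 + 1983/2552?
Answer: 4353529/7143048 ≈ 0.60948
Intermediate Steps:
N/2799 + 1983/2552 = -469/2799 + 1983/2552 = 4353529/7143048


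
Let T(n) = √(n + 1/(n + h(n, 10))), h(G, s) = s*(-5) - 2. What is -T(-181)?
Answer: -3*I*√1091838/233 ≈ -13.454*I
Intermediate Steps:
h(G, s) = -2 - 5*s (h(G, s) = -5*s - 2 = -2 - 5*s)
T(n) = √(n + 1/(-52 + n)) (T(n) = √(n + 1/(n + (-2 - 5*10))) = √(n + 1/(n + (-2 - 50))) = √(n + 1/(n - 52)) = √(n + 1/(-52 + n)))
-T(-181) = -√((1 - 181*(-52 - 181))/(-52 - 181)) = -√((1 - 181*(-233))/(-233)) = -√(-(1 + 42173)/233) = -√(-1/233*42174) = -√(-42174/233) = -3*I*√1091838/233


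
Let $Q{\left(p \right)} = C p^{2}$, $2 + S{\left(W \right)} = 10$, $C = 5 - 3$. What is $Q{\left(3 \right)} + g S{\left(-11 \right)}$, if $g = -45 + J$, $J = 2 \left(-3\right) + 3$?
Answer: $-366$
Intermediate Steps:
$C = 2$ ($C = 5 - 3 = 2$)
$S{\left(W \right)} = 8$ ($S{\left(W \right)} = -2 + 10 = 8$)
$Q{\left(p \right)} = 2 p^{2}$
$J = -3$ ($J = -6 + 3 = -3$)
$g = -48$ ($g = -45 - 3 = -48$)
$Q{\left(3 \right)} + g S{\left(-11 \right)} = 2 \cdot 3^{2} - 384 = 2 \cdot 9 - 384 = 18 - 384 = -366$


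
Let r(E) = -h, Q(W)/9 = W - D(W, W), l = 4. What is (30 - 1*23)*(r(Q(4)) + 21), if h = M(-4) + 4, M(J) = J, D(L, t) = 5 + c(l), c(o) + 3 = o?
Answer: 147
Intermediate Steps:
c(o) = -3 + o
D(L, t) = 6 (D(L, t) = 5 + (-3 + 4) = 5 + 1 = 6)
h = 0 (h = -4 + 4 = 0)
Q(W) = -54 + 9*W (Q(W) = 9*(W - 1*6) = 9*(W - 6) = 9*(-6 + W) = -54 + 9*W)
r(E) = 0 (r(E) = -1*0 = 0)
(30 - 1*23)*(r(Q(4)) + 21) = (30 - 1*23)*(0 + 21) = (30 - 23)*21 = 7*21 = 147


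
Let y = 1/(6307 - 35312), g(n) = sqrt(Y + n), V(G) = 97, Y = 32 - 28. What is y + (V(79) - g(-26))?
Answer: 2813484/29005 - I*sqrt(22) ≈ 97.0 - 4.6904*I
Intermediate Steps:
Y = 4
g(n) = sqrt(4 + n)
y = -1/29005 (y = 1/(-29005) = -1/29005 ≈ -3.4477e-5)
y + (V(79) - g(-26)) = -1/29005 + (97 - sqrt(4 - 26)) = -1/29005 + (97 - sqrt(-22)) = -1/29005 + (97 - I*sqrt(22)) = 2813484/29005 - I*sqrt(22)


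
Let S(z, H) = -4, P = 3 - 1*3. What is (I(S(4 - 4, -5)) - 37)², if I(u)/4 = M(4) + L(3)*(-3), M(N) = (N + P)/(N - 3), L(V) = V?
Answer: 3249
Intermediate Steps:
P = 0 (P = 3 - 3 = 0)
M(N) = N/(-3 + N) (M(N) = (N + 0)/(N - 3) = N/(-3 + N))
I(u) = -20 (I(u) = 4*(4/(-3 + 4) + 3*(-3)) = 4*(4/1 - 9) = 4*(4*1 - 9) = 4*(4 - 9) = 4*(-5) = -20)
(I(S(4 - 4, -5)) - 37)² = (-20 - 37)² = (-57)² = 3249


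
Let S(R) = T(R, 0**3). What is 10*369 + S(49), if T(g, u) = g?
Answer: 3739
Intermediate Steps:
S(R) = R
10*369 + S(49) = 10*369 + 49 = 3690 + 49 = 3739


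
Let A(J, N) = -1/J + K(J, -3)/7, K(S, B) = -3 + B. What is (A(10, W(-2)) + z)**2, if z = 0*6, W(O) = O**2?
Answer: 4489/4900 ≈ 0.91612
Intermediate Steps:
A(J, N) = -6/7 - 1/J (A(J, N) = -1/J + (-3 - 3)/7 = -1/J - 6*1/7 = -1/J - 6/7 = -6/7 - 1/J)
z = 0
(A(10, W(-2)) + z)**2 = ((-6/7 - 1/10) + 0)**2 = (-67/70 + 0)**2 = (-67/70)**2 = 4489/4900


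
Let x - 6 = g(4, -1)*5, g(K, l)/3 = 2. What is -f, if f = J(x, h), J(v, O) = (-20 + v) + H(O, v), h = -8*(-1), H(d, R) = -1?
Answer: -15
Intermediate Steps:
g(K, l) = 6 (g(K, l) = 3*2 = 6)
x = 36 (x = 6 + 6*5 = 6 + 30 = 36)
h = 8
J(v, O) = -21 + v (J(v, O) = (-20 + v) - 1 = -21 + v)
f = 15 (f = -21 + 36 = 15)
-f = -1*15 = -15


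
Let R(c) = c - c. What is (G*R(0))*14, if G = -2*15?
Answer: 0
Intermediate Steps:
R(c) = 0
G = -30
(G*R(0))*14 = -30*0*14 = 0*14 = 0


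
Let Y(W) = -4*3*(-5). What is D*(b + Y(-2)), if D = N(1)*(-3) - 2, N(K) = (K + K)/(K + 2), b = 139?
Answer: -796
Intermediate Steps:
Y(W) = 60 (Y(W) = -12*(-5) = 60)
N(K) = 2*K/(2 + K) (N(K) = (2*K)/(2 + K) = 2*K/(2 + K))
D = -4 (D = (2*1/(2 + 1))*(-3) - 2 = (2*1/3)*(-3) - 2 = (2*1*(⅓))*(-3) - 2 = (⅔)*(-3) - 2 = -2 - 2 = -4)
D*(b + Y(-2)) = -4*(139 + 60) = -4*199 = -796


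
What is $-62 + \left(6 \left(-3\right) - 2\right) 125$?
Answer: $-2562$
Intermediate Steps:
$-62 + \left(6 \left(-3\right) - 2\right) 125 = -62 + \left(-18 - 2\right) 125 = -62 - 2500 = -2562$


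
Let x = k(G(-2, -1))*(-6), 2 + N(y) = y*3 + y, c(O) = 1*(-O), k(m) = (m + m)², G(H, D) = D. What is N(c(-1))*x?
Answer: -48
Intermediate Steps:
k(m) = 4*m² (k(m) = (2*m)² = 4*m²)
c(O) = -O
N(y) = -2 + 4*y (N(y) = -2 + (y*3 + y) = -2 + (3*y + y) = -2 + 4*y)
x = -24 (x = (4*(-1)²)*(-6) = (4*1)*(-6) = 4*(-6) = -24)
N(c(-1))*x = (-2 + 4*(-1*(-1)))*(-24) = (-2 + 4*1)*(-24) = (-2 + 4)*(-24) = 2*(-24) = -48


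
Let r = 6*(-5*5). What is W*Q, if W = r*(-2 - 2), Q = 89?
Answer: 53400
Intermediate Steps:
r = -150 (r = 6*(-25) = -150)
W = 600 (W = -150*(-2 - 2) = -150*(-4) = 600)
W*Q = 600*89 = 53400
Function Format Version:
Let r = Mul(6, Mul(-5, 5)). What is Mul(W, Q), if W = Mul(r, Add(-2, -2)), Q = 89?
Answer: 53400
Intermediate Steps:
r = -150 (r = Mul(6, -25) = -150)
W = 600 (W = Mul(-150, Add(-2, -2)) = Mul(-150, -4) = 600)
Mul(W, Q) = Mul(600, 89) = 53400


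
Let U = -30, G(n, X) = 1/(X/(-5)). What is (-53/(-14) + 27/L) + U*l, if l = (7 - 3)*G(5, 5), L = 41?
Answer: 71431/574 ≈ 124.44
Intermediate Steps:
G(n, X) = -5/X (G(n, X) = 1/(X*(-⅕)) = 1/(-X/5) = -5/X)
l = -4 (l = (7 - 3)*(-5/5) = 4*(-5*⅕) = 4*(-1) = -4)
(-53/(-14) + 27/L) + U*l = (-53/(-14) + 27/41) - 30*(-4) = (-53*(-1/14) + 27*(1/41)) + 120 = (53/14 + 27/41) + 120 = 2551/574 + 120 = 71431/574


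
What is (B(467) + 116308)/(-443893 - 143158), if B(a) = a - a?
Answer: -116308/587051 ≈ -0.19812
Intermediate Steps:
B(a) = 0
(B(467) + 116308)/(-443893 - 143158) = (0 + 116308)/(-443893 - 143158) = 116308/(-587051) = 116308*(-1/587051) = -116308/587051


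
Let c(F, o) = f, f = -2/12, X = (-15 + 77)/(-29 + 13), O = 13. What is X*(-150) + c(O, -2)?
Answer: 6973/12 ≈ 581.08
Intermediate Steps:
X = -31/8 (X = 62/(-16) = 62*(-1/16) = -31/8 ≈ -3.8750)
f = -1/6 (f = -2*1/12 = -1/6 ≈ -0.16667)
c(F, o) = -1/6
X*(-150) + c(O, -2) = -31/8*(-150) - 1/6 = 2325/4 - 1/6 = 6973/12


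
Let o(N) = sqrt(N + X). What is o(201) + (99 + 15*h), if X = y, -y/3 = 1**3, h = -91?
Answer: -1266 + 3*sqrt(22) ≈ -1251.9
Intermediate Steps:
y = -3 (y = -3*1**3 = -3*1 = -3)
X = -3
o(N) = sqrt(-3 + N) (o(N) = sqrt(N - 3) = sqrt(-3 + N))
o(201) + (99 + 15*h) = sqrt(-3 + 201) + (99 + 15*(-91)) = sqrt(198) + (99 - 1365) = 3*sqrt(22) - 1266 = -1266 + 3*sqrt(22)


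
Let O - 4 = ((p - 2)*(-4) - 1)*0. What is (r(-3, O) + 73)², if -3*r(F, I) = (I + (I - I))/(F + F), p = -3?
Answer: 434281/81 ≈ 5361.5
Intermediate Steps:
O = 4 (O = 4 + ((-3 - 2)*(-4) - 1)*0 = 4 + (-5*(-4) - 1)*0 = 4 + (20 - 1)*0 = 4 + 19*0 = 4 + 0 = 4)
r(F, I) = -I/(6*F) (r(F, I) = -(I + (I - I))/(3*(F + F)) = -(I + 0)/(3*(2*F)) = -I*1/(2*F)/3 = -I/(6*F))
(r(-3, O) + 73)² = (-⅙*4/(-3) + 73)² = (-⅙*4*(-⅓) + 73)² = (2/9 + 73)² = (659/9)² = 434281/81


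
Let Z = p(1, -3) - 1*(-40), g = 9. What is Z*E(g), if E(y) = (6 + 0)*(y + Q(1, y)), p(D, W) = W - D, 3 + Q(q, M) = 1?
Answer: 1512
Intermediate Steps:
Q(q, M) = -2 (Q(q, M) = -3 + 1 = -2)
Z = 36 (Z = (-3 - 1*1) - 1*(-40) = (-3 - 1) + 40 = -4 + 40 = 36)
E(y) = -12 + 6*y (E(y) = (6 + 0)*(y - 2) = 6*(-2 + y) = -12 + 6*y)
Z*E(g) = 36*(-12 + 6*9) = 36*(-12 + 54) = 36*42 = 1512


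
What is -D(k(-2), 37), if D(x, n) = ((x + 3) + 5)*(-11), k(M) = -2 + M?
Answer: 44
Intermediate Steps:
D(x, n) = -88 - 11*x (D(x, n) = ((3 + x) + 5)*(-11) = (8 + x)*(-11) = -88 - 11*x)
-D(k(-2), 37) = -(-88 - 11*(-2 - 2)) = -(-88 - 11*(-4)) = -(-88 + 44) = -1*(-44) = 44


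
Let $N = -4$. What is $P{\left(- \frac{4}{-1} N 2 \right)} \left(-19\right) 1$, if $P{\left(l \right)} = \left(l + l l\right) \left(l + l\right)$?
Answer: $1206272$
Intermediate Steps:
$P{\left(l \right)} = 2 l \left(l + l^{2}\right)$ ($P{\left(l \right)} = \left(l + l^{2}\right) 2 l = 2 l \left(l + l^{2}\right)$)
$P{\left(- \frac{4}{-1} N 2 \right)} \left(-19\right) 1 = 2 \left(- \frac{4}{-1} \left(-4\right) 2\right)^{2} \left(1 + - \frac{4}{-1} \left(-4\right) 2\right) \left(-19\right) 1 = 2 \left(\left(-4\right) \left(-1\right) \left(-4\right) 2\right)^{2} \left(1 + \left(-4\right) \left(-1\right) \left(-4\right) 2\right) \left(-19\right) 1 = 2 \left(4 \left(-4\right) 2\right)^{2} \left(1 + 4 \left(-4\right) 2\right) \left(-19\right) 1 = 2 \left(\left(-16\right) 2\right)^{2} \left(1 - 32\right) \left(-19\right) 1 = 2 \left(-32\right)^{2} \left(1 - 32\right) \left(-19\right) 1 = 2 \cdot 1024 \left(-31\right) \left(-19\right) 1 = \left(-63488\right) \left(-19\right) 1 = 1206272 \cdot 1 = 1206272$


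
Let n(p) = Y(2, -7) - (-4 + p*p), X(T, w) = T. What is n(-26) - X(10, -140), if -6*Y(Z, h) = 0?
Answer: -682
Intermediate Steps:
Y(Z, h) = 0 (Y(Z, h) = -1/6*0 = 0)
n(p) = 4 - p**2 (n(p) = 0 - (-4 + p*p) = 0 - (-4 + p**2) = 0 + (4 - p**2) = 4 - p**2)
n(-26) - X(10, -140) = (4 - 1*(-26)**2) - 1*10 = (4 - 1*676) - 10 = (4 - 676) - 10 = -672 - 10 = -682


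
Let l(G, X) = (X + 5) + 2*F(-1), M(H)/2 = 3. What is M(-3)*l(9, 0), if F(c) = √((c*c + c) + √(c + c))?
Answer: 30 + 12*2^(¼)*√I ≈ 40.091 + 10.091*I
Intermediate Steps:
F(c) = √(c + c² + √2*√c) (F(c) = √((c² + c) + √(2*c)) = √((c + c²) + √2*√c) = √(c + c² + √2*√c))
M(H) = 6 (M(H) = 2*3 = 6)
l(G, X) = 5 + X + 2*2^(¼)*√I (l(G, X) = (X + 5) + 2*√(-1 + (-1)² + √2*√(-1)) = (5 + X) + 2*√(-1 + 1 + √2*I) = (5 + X) + 2*√(-1 + 1 + I*√2) = (5 + X) + 2*√(I*√2) = (5 + X) + 2*(2^(¼)*√I) = (5 + X) + 2*2^(¼)*√I = 5 + X + 2*2^(¼)*√I)
M(-3)*l(9, 0) = 6*(5 + 0 + 2*2^(¼)*√I) = 6*(5 + 2*2^(¼)*√I) = 30 + 12*2^(¼)*√I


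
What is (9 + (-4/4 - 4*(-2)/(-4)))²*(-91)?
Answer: -3276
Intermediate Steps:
(9 + (-4/4 - 4*(-2)/(-4)))²*(-91) = (9 + (-4*¼ + 8*(-¼)))²*(-91) = (9 + (-1 - 2))²*(-91) = (9 - 3)²*(-91) = 6²*(-91) = 36*(-91) = -3276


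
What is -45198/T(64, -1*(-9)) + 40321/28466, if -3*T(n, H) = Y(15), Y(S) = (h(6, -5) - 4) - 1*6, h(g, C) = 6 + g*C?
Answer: -1929223945/483922 ≈ -3986.6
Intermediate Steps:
h(g, C) = 6 + C*g
Y(S) = -34 (Y(S) = ((6 - 5*6) - 4) - 1*6 = ((6 - 30) - 4) - 6 = (-24 - 4) - 6 = -28 - 6 = -34)
T(n, H) = 34/3 (T(n, H) = -1/3*(-34) = 34/3)
-45198/T(64, -1*(-9)) + 40321/28466 = -45198/34/3 + 40321/28466 = -45198*3/34 + 40321*(1/28466) = -67797/17 + 40321/28466 = -1929223945/483922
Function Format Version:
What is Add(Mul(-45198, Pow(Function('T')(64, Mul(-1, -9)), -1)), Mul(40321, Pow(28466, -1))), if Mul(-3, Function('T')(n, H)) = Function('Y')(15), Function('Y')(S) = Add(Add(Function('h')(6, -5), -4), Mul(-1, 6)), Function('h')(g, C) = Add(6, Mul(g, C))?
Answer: Rational(-1929223945, 483922) ≈ -3986.6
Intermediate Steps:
Function('h')(g, C) = Add(6, Mul(C, g))
Function('Y')(S) = -34 (Function('Y')(S) = Add(Add(Add(6, Mul(-5, 6)), -4), Mul(-1, 6)) = Add(Add(Add(6, -30), -4), -6) = Add(Add(-24, -4), -6) = Add(-28, -6) = -34)
Function('T')(n, H) = Rational(34, 3) (Function('T')(n, H) = Mul(Rational(-1, 3), -34) = Rational(34, 3))
Add(Mul(-45198, Pow(Function('T')(64, Mul(-1, -9)), -1)), Mul(40321, Pow(28466, -1))) = Add(Mul(-45198, Pow(Rational(34, 3), -1)), Mul(40321, Pow(28466, -1))) = Add(Mul(-45198, Rational(3, 34)), Mul(40321, Rational(1, 28466))) = Add(Rational(-67797, 17), Rational(40321, 28466)) = Rational(-1929223945, 483922)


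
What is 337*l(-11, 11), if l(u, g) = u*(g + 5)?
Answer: -59312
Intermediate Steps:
l(u, g) = u*(5 + g)
337*l(-11, 11) = 337*(-11*(5 + 11)) = 337*(-11*16) = 337*(-176) = -59312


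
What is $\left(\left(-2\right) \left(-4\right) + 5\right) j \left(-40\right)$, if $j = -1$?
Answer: $520$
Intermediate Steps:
$\left(\left(-2\right) \left(-4\right) + 5\right) j \left(-40\right) = \left(\left(-2\right) \left(-4\right) + 5\right) \left(-1\right) \left(-40\right) = \left(8 + 5\right) \left(-1\right) \left(-40\right) = 13 \left(-1\right) \left(-40\right) = \left(-13\right) \left(-40\right) = 520$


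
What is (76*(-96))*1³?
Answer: -7296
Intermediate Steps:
(76*(-96))*1³ = -7296*1 = -7296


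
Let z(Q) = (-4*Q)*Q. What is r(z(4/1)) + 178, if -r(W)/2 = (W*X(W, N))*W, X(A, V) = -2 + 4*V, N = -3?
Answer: 114866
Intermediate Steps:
z(Q) = -4*Q²
r(W) = 28*W² (r(W) = -2*W*(-2 + 4*(-3))*W = -2*W*(-2 - 12)*W = -2*W*(-14)*W = -2*(-14*W)*W = -(-28)*W² = 28*W²)
r(z(4/1)) + 178 = 28*(-4*(4/1)²)² + 178 = 28*(-4*(4*1)²)² + 178 = 28*(-4*4²)² + 178 = 28*(-4*16)² + 178 = 28*(-64)² + 178 = 28*4096 + 178 = 114688 + 178 = 114866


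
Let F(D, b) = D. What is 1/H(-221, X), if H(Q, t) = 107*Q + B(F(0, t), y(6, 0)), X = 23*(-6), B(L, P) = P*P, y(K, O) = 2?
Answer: -1/23643 ≈ -4.2296e-5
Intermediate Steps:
B(L, P) = P²
X = -138
H(Q, t) = 4 + 107*Q (H(Q, t) = 107*Q + 2² = 107*Q + 4 = 4 + 107*Q)
1/H(-221, X) = 1/(4 + 107*(-221)) = 1/(4 - 23647) = 1/(-23643) = -1/23643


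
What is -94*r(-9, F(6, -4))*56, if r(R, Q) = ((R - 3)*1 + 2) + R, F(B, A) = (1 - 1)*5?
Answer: 100016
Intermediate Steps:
F(B, A) = 0 (F(B, A) = 0*5 = 0)
r(R, Q) = -1 + 2*R (r(R, Q) = ((-3 + R)*1 + 2) + R = ((-3 + R) + 2) + R = (-1 + R) + R = -1 + 2*R)
-94*r(-9, F(6, -4))*56 = -94*(-1 + 2*(-9))*56 = -94*(-1 - 18)*56 = -94*(-19)*56 = 1786*56 = 100016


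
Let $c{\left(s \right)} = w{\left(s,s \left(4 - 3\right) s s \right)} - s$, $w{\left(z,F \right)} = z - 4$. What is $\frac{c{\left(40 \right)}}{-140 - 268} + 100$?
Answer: $\frac{10201}{102} \approx 100.01$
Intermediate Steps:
$w{\left(z,F \right)} = -4 + z$
$c{\left(s \right)} = -4$ ($c{\left(s \right)} = \left(-4 + s\right) - s = -4$)
$\frac{c{\left(40 \right)}}{-140 - 268} + 100 = \frac{1}{-140 - 268} \left(-4\right) + 100 = \frac{1}{-408} \left(-4\right) + 100 = \left(- \frac{1}{408}\right) \left(-4\right) + 100 = \frac{1}{102} + 100 = \frac{10201}{102}$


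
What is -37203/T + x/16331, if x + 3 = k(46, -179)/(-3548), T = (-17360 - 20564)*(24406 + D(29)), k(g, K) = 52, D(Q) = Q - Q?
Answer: -276582131695/1915354222572424 ≈ -0.00014440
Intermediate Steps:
D(Q) = 0
T = -925573144 (T = (-17360 - 20564)*(24406 + 0) = -37924*24406 = -925573144)
x = -2674/887 (x = -3 + 52/(-3548) = -3 + 52*(-1/3548) = -3 - 13/887 = -2674/887 ≈ -3.0147)
-37203/T + x/16331 = -37203/(-925573144) - 2674/887/16331 = -37203*(-1/925573144) - 2674/887*1/16331 = 37203/925573144 - 382/2069371 = -276582131695/1915354222572424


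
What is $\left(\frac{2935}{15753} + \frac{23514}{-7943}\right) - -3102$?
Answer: $\frac{387793993721}{125126079} \approx 3099.2$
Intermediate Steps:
$\left(\frac{2935}{15753} + \frac{23514}{-7943}\right) - -3102 = \left(2935 \cdot \frac{1}{15753} + 23514 \left(- \frac{1}{7943}\right)\right) + 3102 = \left(\frac{2935}{15753} - \frac{23514}{7943}\right) + 3102 = - \frac{347103337}{125126079} + 3102 = \frac{387793993721}{125126079}$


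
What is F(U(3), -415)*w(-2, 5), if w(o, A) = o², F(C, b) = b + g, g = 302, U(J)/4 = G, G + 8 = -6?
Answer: -452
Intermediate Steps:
G = -14 (G = -8 - 6 = -14)
U(J) = -56 (U(J) = 4*(-14) = -56)
F(C, b) = 302 + b (F(C, b) = b + 302 = 302 + b)
F(U(3), -415)*w(-2, 5) = (302 - 415)*(-2)² = -113*4 = -452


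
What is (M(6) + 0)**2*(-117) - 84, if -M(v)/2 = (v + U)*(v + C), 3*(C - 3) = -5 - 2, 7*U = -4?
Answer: -30039316/49 ≈ -6.1305e+5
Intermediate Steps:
U = -4/7 (U = (1/7)*(-4) = -4/7 ≈ -0.57143)
C = 2/3 (C = 3 + (-5 - 2)/3 = 3 + (1/3)*(-7) = 3 - 7/3 = 2/3 ≈ 0.66667)
M(v) = -2*(-4/7 + v)*(2/3 + v) (M(v) = -2*(v - 4/7)*(v + 2/3) = -2*(-4/7 + v)*(2/3 + v))
(M(6) + 0)**2*(-117) - 84 = ((16/21 - 2*6**2 - 4/21*6) + 0)**2*(-117) - 84 = ((16/21 - 2*36 - 8/7) + 0)**2*(-117) - 84 = ((16/21 - 72 - 8/7) + 0)**2*(-117) - 84 = (-1520/21 + 0)**2*(-117) - 84 = (-1520/21)**2*(-117) - 84 = (2310400/441)*(-117) - 84 = -30035200/49 - 84 = -30039316/49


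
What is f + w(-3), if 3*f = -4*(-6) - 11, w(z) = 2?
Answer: 19/3 ≈ 6.3333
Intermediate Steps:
f = 13/3 (f = (-4*(-6) - 11)/3 = (24 - 11)/3 = (1/3)*13 = 13/3 ≈ 4.3333)
f + w(-3) = 13/3 + 2 = 19/3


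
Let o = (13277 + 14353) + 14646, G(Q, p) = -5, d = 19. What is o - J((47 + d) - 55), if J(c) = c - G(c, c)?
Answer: 42260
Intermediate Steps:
o = 42276 (o = 27630 + 14646 = 42276)
J(c) = 5 + c (J(c) = c - 1*(-5) = c + 5 = 5 + c)
o - J((47 + d) - 55) = 42276 - (5 + ((47 + 19) - 55)) = 42276 - (5 + (66 - 55)) = 42276 - (5 + 11) = 42276 - 1*16 = 42276 - 16 = 42260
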